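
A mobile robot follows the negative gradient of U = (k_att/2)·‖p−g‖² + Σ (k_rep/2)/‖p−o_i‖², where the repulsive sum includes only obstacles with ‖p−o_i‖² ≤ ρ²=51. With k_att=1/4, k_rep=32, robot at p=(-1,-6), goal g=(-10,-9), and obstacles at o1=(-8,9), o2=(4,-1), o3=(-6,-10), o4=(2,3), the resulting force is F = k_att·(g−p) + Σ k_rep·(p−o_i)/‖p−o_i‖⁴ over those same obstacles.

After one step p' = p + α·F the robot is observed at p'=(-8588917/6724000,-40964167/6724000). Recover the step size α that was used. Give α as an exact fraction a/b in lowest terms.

α = 1/8

F_att = 1/4·(g−p) = 1/4·(-9,-3) = (-2.2500,-0.7500)
o1: d²=274 > ρ²=51 → inactive
o2: d²=50 ≤ ρ²=51; F_rep = 32·(-5,-5)/50² = (-0.0640,-0.0640)
o3: d²=41 ≤ ρ²=51; F_rep = 32·(5,4)/41² = (0.0952,0.0761)
o4: d²=90 > ρ²=51 → inactive
F = F_att + ΣF_rep = (-2.2188,-0.7379)
Δp = p'−p = (-0.2774,-0.0922); α = Δx/Fx = (-1864917/6724000) / (-1864917/840500) = 1/8
check: Δy/Fy = (-620167/6724000) / (-620167/840500) = 1/8 ✓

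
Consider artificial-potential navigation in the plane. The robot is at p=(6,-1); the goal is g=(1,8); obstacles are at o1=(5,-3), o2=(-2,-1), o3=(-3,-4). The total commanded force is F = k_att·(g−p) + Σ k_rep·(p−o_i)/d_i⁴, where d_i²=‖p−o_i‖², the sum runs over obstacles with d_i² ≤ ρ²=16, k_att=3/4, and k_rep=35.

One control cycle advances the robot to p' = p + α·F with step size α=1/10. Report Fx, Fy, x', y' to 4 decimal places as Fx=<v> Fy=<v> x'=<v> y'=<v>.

Fx=-2.3500 Fy=9.5500 x'=5.7650 y'=-0.0450

F_att = 3/4·(g−p) = 3/4·(-5,9) = (-3.7500,6.7500)
o1: d²=5 ≤ ρ²=16; F_rep = 35·(1,2)/5² = (1.4000,2.8000)
o2: d²=64 > ρ²=16 → inactive
o3: d²=90 > ρ²=16 → inactive
F = F_att + ΣF_rep = (-2.3500,9.5500)
p' = p + 1/10·F = (5.7650,-0.0450)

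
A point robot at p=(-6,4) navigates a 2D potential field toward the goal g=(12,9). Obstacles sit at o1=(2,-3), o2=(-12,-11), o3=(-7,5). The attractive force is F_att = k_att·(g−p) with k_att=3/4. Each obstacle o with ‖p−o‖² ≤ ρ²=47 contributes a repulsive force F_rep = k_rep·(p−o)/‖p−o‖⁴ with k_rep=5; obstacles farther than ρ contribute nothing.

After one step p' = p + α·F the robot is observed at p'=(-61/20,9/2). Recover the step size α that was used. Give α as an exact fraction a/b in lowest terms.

F_att = 3/4·(g−p) = 3/4·(18,5) = (13.5000,3.7500)
o1: d²=113 > ρ²=47 → inactive
o2: d²=261 > ρ²=47 → inactive
o3: d²=2 ≤ ρ²=47; F_rep = 5·(1,-1)/2² = (1.2500,-1.2500)
F = F_att + ΣF_rep = (14.7500,2.5000)
Δp = p'−p = (2.9500,0.5000); α = Δx/Fx = (59/20) / (59/4) = 1/5
check: Δy/Fy = (1/2) / (5/2) = 1/5 ✓

α = 1/5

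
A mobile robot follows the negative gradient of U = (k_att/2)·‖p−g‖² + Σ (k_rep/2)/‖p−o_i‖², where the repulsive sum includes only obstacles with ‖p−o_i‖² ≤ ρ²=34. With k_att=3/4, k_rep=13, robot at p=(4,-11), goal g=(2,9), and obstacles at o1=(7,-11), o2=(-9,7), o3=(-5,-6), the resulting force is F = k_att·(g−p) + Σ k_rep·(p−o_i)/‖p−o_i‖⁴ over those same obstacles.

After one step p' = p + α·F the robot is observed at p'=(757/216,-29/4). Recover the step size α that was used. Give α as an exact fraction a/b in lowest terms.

α = 1/4

F_att = 3/4·(g−p) = 3/4·(-2,20) = (-1.5000,15.0000)
o1: d²=9 ≤ ρ²=34; F_rep = 13·(-3,0)/9² = (-0.4815,0.0000)
o2: d²=493 > ρ²=34 → inactive
o3: d²=106 > ρ²=34 → inactive
F = F_att + ΣF_rep = (-1.9815,15.0000)
Δp = p'−p = (-0.4954,3.7500); α = Δx/Fx = (-107/216) / (-107/54) = 1/4
check: Δy/Fy = (15/4) / (15) = 1/4 ✓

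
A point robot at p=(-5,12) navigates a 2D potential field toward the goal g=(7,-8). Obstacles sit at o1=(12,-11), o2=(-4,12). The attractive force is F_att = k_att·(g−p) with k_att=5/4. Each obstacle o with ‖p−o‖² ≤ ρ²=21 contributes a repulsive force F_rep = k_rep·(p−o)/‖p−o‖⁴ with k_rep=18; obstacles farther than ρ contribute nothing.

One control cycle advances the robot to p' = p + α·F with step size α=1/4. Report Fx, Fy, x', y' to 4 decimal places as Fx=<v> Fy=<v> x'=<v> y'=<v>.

F_att = 5/4·(g−p) = 5/4·(12,-20) = (15.0000,-25.0000)
o1: d²=818 > ρ²=21 → inactive
o2: d²=1 ≤ ρ²=21; F_rep = 18·(-1,0)/1² = (-18.0000,0.0000)
F = F_att + ΣF_rep = (-3.0000,-25.0000)
p' = p + 1/4·F = (-5.7500,5.7500)

Fx=-3.0000 Fy=-25.0000 x'=-5.7500 y'=5.7500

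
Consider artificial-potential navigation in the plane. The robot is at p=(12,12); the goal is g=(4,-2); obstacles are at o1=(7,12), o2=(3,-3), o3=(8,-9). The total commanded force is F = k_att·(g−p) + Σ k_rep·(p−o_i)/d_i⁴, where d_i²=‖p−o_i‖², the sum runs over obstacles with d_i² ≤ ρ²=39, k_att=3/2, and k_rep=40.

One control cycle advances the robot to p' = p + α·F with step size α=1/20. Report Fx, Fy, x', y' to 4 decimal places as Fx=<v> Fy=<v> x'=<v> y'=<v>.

Fx=-11.6800 Fy=-21.0000 x'=11.4160 y'=10.9500

F_att = 3/2·(g−p) = 3/2·(-8,-14) = (-12.0000,-21.0000)
o1: d²=25 ≤ ρ²=39; F_rep = 40·(5,0)/25² = (0.3200,0.0000)
o2: d²=306 > ρ²=39 → inactive
o3: d²=457 > ρ²=39 → inactive
F = F_att + ΣF_rep = (-11.6800,-21.0000)
p' = p + 1/20·F = (11.4160,10.9500)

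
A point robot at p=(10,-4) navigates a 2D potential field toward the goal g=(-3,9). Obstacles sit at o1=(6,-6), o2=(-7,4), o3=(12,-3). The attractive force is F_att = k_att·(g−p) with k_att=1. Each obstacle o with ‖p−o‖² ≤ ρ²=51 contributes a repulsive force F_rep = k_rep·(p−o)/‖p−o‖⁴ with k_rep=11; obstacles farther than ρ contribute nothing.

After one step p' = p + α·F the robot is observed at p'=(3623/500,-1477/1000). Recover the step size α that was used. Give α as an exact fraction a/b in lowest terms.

F_att = 1·(g−p) = 1·(-13,13) = (-13.0000,13.0000)
o1: d²=20 ≤ ρ²=51; F_rep = 11·(4,2)/20² = (0.1100,0.0550)
o2: d²=353 > ρ²=51 → inactive
o3: d²=5 ≤ ρ²=51; F_rep = 11·(-2,-1)/5² = (-0.8800,-0.4400)
F = F_att + ΣF_rep = (-13.7700,12.6150)
Δp = p'−p = (-2.7540,2.5230); α = Δx/Fx = (-1377/500) / (-1377/100) = 1/5
check: Δy/Fy = (2523/1000) / (2523/200) = 1/5 ✓

α = 1/5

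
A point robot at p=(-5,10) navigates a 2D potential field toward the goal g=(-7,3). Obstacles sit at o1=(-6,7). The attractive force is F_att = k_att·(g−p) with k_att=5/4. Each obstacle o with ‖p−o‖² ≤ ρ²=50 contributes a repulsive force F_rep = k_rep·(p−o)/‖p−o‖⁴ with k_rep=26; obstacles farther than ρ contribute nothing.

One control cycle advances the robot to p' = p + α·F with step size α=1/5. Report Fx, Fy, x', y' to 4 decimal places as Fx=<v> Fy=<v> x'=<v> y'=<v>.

F_att = 5/4·(g−p) = 5/4·(-2,-7) = (-2.5000,-8.7500)
o1: d²=10 ≤ ρ²=50; F_rep = 26·(1,3)/10² = (0.2600,0.7800)
F = F_att + ΣF_rep = (-2.2400,-7.9700)
p' = p + 1/5·F = (-5.4480,8.4060)

Fx=-2.2400 Fy=-7.9700 x'=-5.4480 y'=8.4060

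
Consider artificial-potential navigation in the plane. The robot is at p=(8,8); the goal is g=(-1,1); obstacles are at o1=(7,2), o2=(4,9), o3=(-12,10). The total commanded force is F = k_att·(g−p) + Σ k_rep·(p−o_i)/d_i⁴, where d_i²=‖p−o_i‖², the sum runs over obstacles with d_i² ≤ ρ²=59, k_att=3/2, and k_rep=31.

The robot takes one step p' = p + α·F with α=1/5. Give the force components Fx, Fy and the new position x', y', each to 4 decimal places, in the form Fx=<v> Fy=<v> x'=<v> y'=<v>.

Fx=-13.0483 Fy=-10.4714 x'=5.3903 y'=5.9057

F_att = 3/2·(g−p) = 3/2·(-9,-7) = (-13.5000,-10.5000)
o1: d²=37 ≤ ρ²=59; F_rep = 31·(1,6)/37² = (0.0226,0.1359)
o2: d²=17 ≤ ρ²=59; F_rep = 31·(4,-1)/17² = (0.4291,-0.1073)
o3: d²=404 > ρ²=59 → inactive
F = F_att + ΣF_rep = (-13.0483,-10.4714)
p' = p + 1/5·F = (5.3903,5.9057)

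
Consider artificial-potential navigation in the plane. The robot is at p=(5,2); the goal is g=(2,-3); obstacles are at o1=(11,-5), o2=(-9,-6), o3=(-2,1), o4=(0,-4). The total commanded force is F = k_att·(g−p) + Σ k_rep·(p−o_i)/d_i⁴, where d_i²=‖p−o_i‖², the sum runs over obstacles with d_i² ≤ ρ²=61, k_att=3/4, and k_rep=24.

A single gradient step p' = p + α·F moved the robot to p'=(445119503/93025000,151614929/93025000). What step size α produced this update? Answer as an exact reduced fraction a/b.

α = 1/10

F_att = 3/4·(g−p) = 3/4·(-3,-5) = (-2.2500,-3.7500)
o1: d²=85 > ρ²=61 → inactive
o2: d²=260 > ρ²=61 → inactive
o3: d²=50 ≤ ρ²=61; F_rep = 24·(7,1)/50² = (0.0672,0.0096)
o4: d²=61 ≤ ρ²=61; F_rep = 24·(5,6)/61² = (0.0322,0.0387)
F = F_att + ΣF_rep = (-2.1506,-3.7017)
Δp = p'−p = (-0.2151,-0.3702); α = Δx/Fx = (-20005497/93025000) / (-20005497/9302500) = 1/10
check: Δy/Fy = (-34435071/93025000) / (-34435071/9302500) = 1/10 ✓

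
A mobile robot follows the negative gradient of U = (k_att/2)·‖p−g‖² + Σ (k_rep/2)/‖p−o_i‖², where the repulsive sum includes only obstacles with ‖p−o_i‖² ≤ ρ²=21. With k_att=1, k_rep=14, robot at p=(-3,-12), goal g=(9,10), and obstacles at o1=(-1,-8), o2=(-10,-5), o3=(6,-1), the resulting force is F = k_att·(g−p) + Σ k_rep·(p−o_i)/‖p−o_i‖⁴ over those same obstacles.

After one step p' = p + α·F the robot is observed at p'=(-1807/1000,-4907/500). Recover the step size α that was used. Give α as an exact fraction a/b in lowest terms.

α = 1/10

F_att = 1·(g−p) = 1·(12,22) = (12.0000,22.0000)
o1: d²=20 ≤ ρ²=21; F_rep = 14·(-2,-4)/20² = (-0.0700,-0.1400)
o2: d²=98 > ρ²=21 → inactive
o3: d²=202 > ρ²=21 → inactive
F = F_att + ΣF_rep = (11.9300,21.8600)
Δp = p'−p = (1.1930,2.1860); α = Δx/Fx = (1193/1000) / (1193/100) = 1/10
check: Δy/Fy = (1093/500) / (1093/50) = 1/10 ✓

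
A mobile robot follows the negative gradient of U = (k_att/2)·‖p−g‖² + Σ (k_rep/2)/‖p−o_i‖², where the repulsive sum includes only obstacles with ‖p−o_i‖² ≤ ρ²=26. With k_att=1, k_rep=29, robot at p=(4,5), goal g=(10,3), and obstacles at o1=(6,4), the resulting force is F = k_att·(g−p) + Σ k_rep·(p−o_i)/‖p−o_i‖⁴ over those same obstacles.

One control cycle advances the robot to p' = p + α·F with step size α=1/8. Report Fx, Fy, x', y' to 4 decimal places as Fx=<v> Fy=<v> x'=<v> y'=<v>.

Fx=3.6800 Fy=-0.8400 x'=4.4600 y'=4.8950

F_att = 1·(g−p) = 1·(6,-2) = (6.0000,-2.0000)
o1: d²=5 ≤ ρ²=26; F_rep = 29·(-2,1)/5² = (-2.3200,1.1600)
F = F_att + ΣF_rep = (3.6800,-0.8400)
p' = p + 1/8·F = (4.4600,4.8950)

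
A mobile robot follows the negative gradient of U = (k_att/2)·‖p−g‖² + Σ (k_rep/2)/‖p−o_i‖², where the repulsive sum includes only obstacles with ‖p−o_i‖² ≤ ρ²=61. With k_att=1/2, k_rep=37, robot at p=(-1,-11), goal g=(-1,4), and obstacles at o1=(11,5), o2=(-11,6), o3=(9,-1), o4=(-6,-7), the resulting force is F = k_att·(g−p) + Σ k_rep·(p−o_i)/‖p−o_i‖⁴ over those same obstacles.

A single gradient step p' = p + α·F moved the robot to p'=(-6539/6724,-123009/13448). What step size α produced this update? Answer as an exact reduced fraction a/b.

α = 1/4

F_att = 1/2·(g−p) = 1/2·(0,15) = (0.0000,7.5000)
o1: d²=400 > ρ²=61 → inactive
o2: d²=389 > ρ²=61 → inactive
o3: d²=200 > ρ²=61 → inactive
o4: d²=41 ≤ ρ²=61; F_rep = 37·(5,-4)/41² = (0.1101,-0.0880)
F = F_att + ΣF_rep = (0.1101,7.4120)
Δp = p'−p = (0.0275,1.8530); α = Δx/Fx = (185/6724) / (185/1681) = 1/4
check: Δy/Fy = (24919/13448) / (24919/3362) = 1/4 ✓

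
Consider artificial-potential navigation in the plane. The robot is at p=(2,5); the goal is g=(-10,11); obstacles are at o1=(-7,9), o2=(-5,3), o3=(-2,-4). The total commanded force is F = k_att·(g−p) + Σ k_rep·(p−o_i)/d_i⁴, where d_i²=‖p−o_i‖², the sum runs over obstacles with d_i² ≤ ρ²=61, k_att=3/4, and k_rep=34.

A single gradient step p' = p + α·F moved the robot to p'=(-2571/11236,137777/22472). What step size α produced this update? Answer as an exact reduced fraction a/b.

F_att = 3/4·(g−p) = 3/4·(-12,6) = (-9.0000,4.5000)
o1: d²=97 > ρ²=61 → inactive
o2: d²=53 ≤ ρ²=61; F_rep = 34·(7,2)/53² = (0.0847,0.0242)
o3: d²=97 > ρ²=61 → inactive
F = F_att + ΣF_rep = (-8.9153,4.5242)
Δp = p'−p = (-2.2288,1.1311); α = Δx/Fx = (-25043/11236) / (-25043/2809) = 1/4
check: Δy/Fy = (25417/22472) / (25417/5618) = 1/4 ✓

α = 1/4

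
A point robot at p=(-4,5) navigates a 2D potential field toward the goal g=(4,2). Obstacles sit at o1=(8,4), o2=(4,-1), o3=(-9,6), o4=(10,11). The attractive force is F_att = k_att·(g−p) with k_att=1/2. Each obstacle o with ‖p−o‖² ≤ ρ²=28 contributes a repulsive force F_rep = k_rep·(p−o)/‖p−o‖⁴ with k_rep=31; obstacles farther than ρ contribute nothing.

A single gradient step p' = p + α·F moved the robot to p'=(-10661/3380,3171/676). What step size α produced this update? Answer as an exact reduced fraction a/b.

α = 1/5

F_att = 1/2·(g−p) = 1/2·(8,-3) = (4.0000,-1.5000)
o1: d²=145 > ρ²=28 → inactive
o2: d²=100 > ρ²=28 → inactive
o3: d²=26 ≤ ρ²=28; F_rep = 31·(5,-1)/26² = (0.2293,-0.0459)
o4: d²=232 > ρ²=28 → inactive
F = F_att + ΣF_rep = (4.2293,-1.5459)
Δp = p'−p = (0.8459,-0.3092); α = Δx/Fx = (2859/3380) / (2859/676) = 1/5
check: Δy/Fy = (-209/676) / (-1045/676) = 1/5 ✓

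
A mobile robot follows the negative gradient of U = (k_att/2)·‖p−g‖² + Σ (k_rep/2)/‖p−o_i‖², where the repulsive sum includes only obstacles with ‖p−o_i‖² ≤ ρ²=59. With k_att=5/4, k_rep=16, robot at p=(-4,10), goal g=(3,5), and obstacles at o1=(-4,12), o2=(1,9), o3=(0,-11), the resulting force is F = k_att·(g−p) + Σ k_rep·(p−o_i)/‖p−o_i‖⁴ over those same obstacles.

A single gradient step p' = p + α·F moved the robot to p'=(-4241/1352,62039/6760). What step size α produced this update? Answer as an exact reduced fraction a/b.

F_att = 5/4·(g−p) = 5/4·(7,-5) = (8.7500,-6.2500)
o1: d²=4 ≤ ρ²=59; F_rep = 16·(0,-2)/4² = (0.0000,-2.0000)
o2: d²=26 ≤ ρ²=59; F_rep = 16·(-5,1)/26² = (-0.1183,0.0237)
o3: d²=457 > ρ²=59 → inactive
F = F_att + ΣF_rep = (8.6317,-8.2263)
Δp = p'−p = (0.8632,-0.8226); α = Δx/Fx = (1167/1352) / (5835/676) = 1/10
check: Δy/Fy = (-5561/6760) / (-5561/676) = 1/10 ✓

α = 1/10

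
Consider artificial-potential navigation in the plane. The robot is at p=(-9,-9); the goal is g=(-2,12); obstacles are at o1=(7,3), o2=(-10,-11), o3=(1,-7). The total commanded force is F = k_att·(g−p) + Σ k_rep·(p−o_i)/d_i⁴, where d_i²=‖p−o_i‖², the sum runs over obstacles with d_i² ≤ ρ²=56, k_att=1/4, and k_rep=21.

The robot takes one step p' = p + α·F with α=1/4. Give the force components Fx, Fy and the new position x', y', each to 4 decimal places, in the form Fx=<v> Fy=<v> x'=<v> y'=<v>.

Fx=2.5900 Fy=6.9300 x'=-8.3525 y'=-7.2675

F_att = 1/4·(g−p) = 1/4·(7,21) = (1.7500,5.2500)
o1: d²=400 > ρ²=56 → inactive
o2: d²=5 ≤ ρ²=56; F_rep = 21·(1,2)/5² = (0.8400,1.6800)
o3: d²=104 > ρ²=56 → inactive
F = F_att + ΣF_rep = (2.5900,6.9300)
p' = p + 1/4·F = (-8.3525,-7.2675)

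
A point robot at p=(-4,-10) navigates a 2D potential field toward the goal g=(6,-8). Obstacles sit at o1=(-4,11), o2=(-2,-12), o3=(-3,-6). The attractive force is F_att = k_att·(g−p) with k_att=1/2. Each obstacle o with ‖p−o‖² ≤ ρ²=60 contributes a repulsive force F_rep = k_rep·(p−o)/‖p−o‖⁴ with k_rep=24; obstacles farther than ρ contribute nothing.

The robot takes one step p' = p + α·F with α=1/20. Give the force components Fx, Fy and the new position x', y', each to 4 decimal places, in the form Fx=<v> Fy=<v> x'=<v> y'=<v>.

Fx=4.1670 Fy=1.4178 x'=-3.7917 y'=-9.9291

F_att = 1/2·(g−p) = 1/2·(10,2) = (5.0000,1.0000)
o1: d²=441 > ρ²=60 → inactive
o2: d²=8 ≤ ρ²=60; F_rep = 24·(-2,2)/8² = (-0.7500,0.7500)
o3: d²=17 ≤ ρ²=60; F_rep = 24·(-1,-4)/17² = (-0.0830,-0.3322)
F = F_att + ΣF_rep = (4.1670,1.4178)
p' = p + 1/20·F = (-3.7917,-9.9291)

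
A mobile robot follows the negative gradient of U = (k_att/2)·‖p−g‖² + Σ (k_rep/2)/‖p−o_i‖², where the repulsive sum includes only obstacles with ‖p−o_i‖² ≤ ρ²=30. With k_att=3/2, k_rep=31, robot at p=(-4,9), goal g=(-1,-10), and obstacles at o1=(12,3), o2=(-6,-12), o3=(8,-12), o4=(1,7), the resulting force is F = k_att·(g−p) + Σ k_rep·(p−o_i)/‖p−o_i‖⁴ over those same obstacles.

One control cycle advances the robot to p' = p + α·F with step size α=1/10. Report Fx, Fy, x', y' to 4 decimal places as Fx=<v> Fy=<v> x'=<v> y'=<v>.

F_att = 3/2·(g−p) = 3/2·(3,-19) = (4.5000,-28.5000)
o1: d²=292 > ρ²=30 → inactive
o2: d²=445 > ρ²=30 → inactive
o3: d²=585 > ρ²=30 → inactive
o4: d²=29 ≤ ρ²=30; F_rep = 31·(-5,2)/29² = (-0.1843,0.0737)
F = F_att + ΣF_rep = (4.3157,-28.4263)
p' = p + 1/10·F = (-3.5684,6.1574)

Fx=4.3157 Fy=-28.4263 x'=-3.5684 y'=6.1574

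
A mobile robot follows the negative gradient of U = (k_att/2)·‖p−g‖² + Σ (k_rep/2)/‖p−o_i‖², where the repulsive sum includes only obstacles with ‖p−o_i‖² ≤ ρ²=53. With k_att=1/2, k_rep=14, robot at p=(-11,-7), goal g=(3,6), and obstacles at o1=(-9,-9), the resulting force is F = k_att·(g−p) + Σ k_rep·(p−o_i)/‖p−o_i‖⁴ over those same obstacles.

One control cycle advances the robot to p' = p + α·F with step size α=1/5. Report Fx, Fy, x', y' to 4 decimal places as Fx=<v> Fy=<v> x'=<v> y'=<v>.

Fx=6.5625 Fy=6.9375 x'=-9.6875 y'=-5.6125

F_att = 1/2·(g−p) = 1/2·(14,13) = (7.0000,6.5000)
o1: d²=8 ≤ ρ²=53; F_rep = 14·(-2,2)/8² = (-0.4375,0.4375)
F = F_att + ΣF_rep = (6.5625,6.9375)
p' = p + 1/5·F = (-9.6875,-5.6125)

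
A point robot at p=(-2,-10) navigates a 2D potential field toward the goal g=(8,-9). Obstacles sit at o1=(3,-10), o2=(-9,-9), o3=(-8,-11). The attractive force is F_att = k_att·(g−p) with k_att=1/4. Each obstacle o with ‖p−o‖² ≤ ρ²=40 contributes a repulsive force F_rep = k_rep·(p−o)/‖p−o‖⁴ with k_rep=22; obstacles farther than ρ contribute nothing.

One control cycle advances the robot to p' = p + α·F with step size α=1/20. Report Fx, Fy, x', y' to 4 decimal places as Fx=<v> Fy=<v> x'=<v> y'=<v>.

F_att = 1/4·(g−p) = 1/4·(10,1) = (2.5000,0.2500)
o1: d²=25 ≤ ρ²=40; F_rep = 22·(-5,0)/25² = (-0.1760,0.0000)
o2: d²=50 > ρ²=40 → inactive
o3: d²=37 ≤ ρ²=40; F_rep = 22·(6,1)/37² = (0.0964,0.0161)
F = F_att + ΣF_rep = (2.4204,0.2661)
p' = p + 1/20·F = (-1.8790,-9.9867)

Fx=2.4204 Fy=0.2661 x'=-1.8790 y'=-9.9867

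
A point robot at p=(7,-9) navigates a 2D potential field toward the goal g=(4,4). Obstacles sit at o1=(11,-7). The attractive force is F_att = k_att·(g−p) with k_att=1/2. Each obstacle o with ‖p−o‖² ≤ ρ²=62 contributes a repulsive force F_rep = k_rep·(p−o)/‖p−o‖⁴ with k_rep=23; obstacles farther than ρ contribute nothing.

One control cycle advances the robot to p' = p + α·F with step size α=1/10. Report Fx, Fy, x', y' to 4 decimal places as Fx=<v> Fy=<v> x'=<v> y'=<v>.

Fx=-1.7300 Fy=6.3850 x'=6.8270 y'=-8.3615

F_att = 1/2·(g−p) = 1/2·(-3,13) = (-1.5000,6.5000)
o1: d²=20 ≤ ρ²=62; F_rep = 23·(-4,-2)/20² = (-0.2300,-0.1150)
F = F_att + ΣF_rep = (-1.7300,6.3850)
p' = p + 1/10·F = (6.8270,-8.3615)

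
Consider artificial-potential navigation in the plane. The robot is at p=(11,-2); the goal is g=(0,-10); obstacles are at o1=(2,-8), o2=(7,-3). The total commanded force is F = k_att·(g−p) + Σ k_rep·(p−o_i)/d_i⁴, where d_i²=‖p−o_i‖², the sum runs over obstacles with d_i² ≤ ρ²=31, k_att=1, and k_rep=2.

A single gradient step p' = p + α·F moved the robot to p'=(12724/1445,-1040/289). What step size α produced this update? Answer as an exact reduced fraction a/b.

F_att = 1·(g−p) = 1·(-11,-8) = (-11.0000,-8.0000)
o1: d²=117 > ρ²=31 → inactive
o2: d²=17 ≤ ρ²=31; F_rep = 2·(4,1)/17² = (0.0277,0.0069)
F = F_att + ΣF_rep = (-10.9723,-7.9931)
Δp = p'−p = (-2.1945,-1.5986); α = Δx/Fx = (-3171/1445) / (-3171/289) = 1/5
check: Δy/Fy = (-462/289) / (-2310/289) = 1/5 ✓

α = 1/5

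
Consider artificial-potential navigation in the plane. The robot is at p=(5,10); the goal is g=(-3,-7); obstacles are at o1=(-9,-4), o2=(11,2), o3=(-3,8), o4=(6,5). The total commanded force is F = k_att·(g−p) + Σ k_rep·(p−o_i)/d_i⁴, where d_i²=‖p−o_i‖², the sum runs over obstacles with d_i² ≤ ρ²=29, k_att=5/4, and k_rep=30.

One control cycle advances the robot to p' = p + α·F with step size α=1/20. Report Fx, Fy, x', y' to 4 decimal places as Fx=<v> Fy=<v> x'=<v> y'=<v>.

Fx=-10.0444 Fy=-21.0281 x'=4.4978 y'=8.9486

F_att = 5/4·(g−p) = 5/4·(-8,-17) = (-10.0000,-21.2500)
o1: d²=392 > ρ²=29 → inactive
o2: d²=100 > ρ²=29 → inactive
o3: d²=68 > ρ²=29 → inactive
o4: d²=26 ≤ ρ²=29; F_rep = 30·(-1,5)/26² = (-0.0444,0.2219)
F = F_att + ΣF_rep = (-10.0444,-21.0281)
p' = p + 1/20·F = (4.4978,8.9486)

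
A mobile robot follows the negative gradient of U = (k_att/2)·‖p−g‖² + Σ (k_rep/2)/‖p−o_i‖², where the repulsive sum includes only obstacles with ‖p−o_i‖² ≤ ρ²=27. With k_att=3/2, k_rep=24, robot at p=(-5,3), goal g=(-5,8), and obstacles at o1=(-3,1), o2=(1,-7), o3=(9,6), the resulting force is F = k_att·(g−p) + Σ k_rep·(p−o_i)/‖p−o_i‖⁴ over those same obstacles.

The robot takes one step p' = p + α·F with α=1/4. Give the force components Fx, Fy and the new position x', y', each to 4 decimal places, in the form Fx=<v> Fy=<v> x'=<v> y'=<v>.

F_att = 3/2·(g−p) = 3/2·(0,5) = (0.0000,7.5000)
o1: d²=8 ≤ ρ²=27; F_rep = 24·(-2,2)/8² = (-0.7500,0.7500)
o2: d²=136 > ρ²=27 → inactive
o3: d²=205 > ρ²=27 → inactive
F = F_att + ΣF_rep = (-0.7500,8.2500)
p' = p + 1/4·F = (-5.1875,5.0625)

Fx=-0.7500 Fy=8.2500 x'=-5.1875 y'=5.0625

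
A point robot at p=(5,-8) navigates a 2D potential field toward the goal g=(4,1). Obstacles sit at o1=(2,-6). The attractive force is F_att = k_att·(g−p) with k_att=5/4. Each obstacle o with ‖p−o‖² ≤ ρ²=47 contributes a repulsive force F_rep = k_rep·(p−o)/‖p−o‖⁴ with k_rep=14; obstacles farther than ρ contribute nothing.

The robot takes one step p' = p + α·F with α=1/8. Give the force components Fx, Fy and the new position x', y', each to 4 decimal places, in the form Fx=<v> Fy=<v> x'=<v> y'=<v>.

Fx=-1.0015 Fy=11.0843 x'=4.8748 y'=-6.6145

F_att = 5/4·(g−p) = 5/4·(-1,9) = (-1.2500,11.2500)
o1: d²=13 ≤ ρ²=47; F_rep = 14·(3,-2)/13² = (0.2485,-0.1657)
F = F_att + ΣF_rep = (-1.0015,11.0843)
p' = p + 1/8·F = (4.8748,-6.6145)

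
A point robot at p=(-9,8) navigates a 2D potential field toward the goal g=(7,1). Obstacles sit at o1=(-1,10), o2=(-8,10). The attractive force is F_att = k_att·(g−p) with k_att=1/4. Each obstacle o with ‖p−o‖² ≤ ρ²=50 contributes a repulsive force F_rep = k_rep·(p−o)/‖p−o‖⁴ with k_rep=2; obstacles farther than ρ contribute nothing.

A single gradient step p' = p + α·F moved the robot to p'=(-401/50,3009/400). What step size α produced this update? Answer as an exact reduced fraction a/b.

F_att = 1/4·(g−p) = 1/4·(16,-7) = (4.0000,-1.7500)
o1: d²=68 > ρ²=50 → inactive
o2: d²=5 ≤ ρ²=50; F_rep = 2·(-1,-2)/5² = (-0.0800,-0.1600)
F = F_att + ΣF_rep = (3.9200,-1.9100)
Δp = p'−p = (0.9800,-0.4775); α = Δx/Fx = (49/50) / (98/25) = 1/4
check: Δy/Fy = (-191/400) / (-191/100) = 1/4 ✓

α = 1/4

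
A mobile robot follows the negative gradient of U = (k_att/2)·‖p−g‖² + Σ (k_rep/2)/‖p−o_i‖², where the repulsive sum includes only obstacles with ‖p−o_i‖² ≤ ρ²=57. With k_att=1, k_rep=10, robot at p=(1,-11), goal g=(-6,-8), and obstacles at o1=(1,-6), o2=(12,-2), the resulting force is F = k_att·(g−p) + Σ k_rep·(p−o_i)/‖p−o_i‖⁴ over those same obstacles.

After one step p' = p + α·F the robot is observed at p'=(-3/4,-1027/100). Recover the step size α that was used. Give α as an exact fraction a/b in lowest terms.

α = 1/4

F_att = 1·(g−p) = 1·(-7,3) = (-7.0000,3.0000)
o1: d²=25 ≤ ρ²=57; F_rep = 10·(0,-5)/25² = (0.0000,-0.0800)
o2: d²=202 > ρ²=57 → inactive
F = F_att + ΣF_rep = (-7.0000,2.9200)
Δp = p'−p = (-1.7500,0.7300); α = Δx/Fx = (-7/4) / (-7) = 1/4
check: Δy/Fy = (73/100) / (73/25) = 1/4 ✓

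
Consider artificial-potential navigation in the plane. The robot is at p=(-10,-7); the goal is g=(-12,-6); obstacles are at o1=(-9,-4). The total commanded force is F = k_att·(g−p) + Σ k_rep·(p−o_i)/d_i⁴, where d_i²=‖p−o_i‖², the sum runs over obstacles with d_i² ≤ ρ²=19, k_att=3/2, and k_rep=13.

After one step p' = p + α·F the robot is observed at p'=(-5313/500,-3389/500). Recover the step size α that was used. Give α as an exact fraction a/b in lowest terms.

α = 1/5

F_att = 3/2·(g−p) = 3/2·(-2,1) = (-3.0000,1.5000)
o1: d²=10 ≤ ρ²=19; F_rep = 13·(-1,-3)/10² = (-0.1300,-0.3900)
F = F_att + ΣF_rep = (-3.1300,1.1100)
Δp = p'−p = (-0.6260,0.2220); α = Δx/Fx = (-313/500) / (-313/100) = 1/5
check: Δy/Fy = (111/500) / (111/100) = 1/5 ✓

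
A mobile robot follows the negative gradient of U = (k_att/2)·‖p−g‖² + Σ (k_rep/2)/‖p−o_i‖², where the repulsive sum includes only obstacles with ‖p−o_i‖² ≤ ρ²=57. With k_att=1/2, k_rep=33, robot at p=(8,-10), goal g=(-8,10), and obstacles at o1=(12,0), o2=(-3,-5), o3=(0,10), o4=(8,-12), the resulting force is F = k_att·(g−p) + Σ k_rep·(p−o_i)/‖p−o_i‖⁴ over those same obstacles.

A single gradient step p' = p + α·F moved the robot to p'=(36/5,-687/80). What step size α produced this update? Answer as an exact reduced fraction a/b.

α = 1/10

F_att = 1/2·(g−p) = 1/2·(-16,20) = (-8.0000,10.0000)
o1: d²=116 > ρ²=57 → inactive
o2: d²=146 > ρ²=57 → inactive
o3: d²=464 > ρ²=57 → inactive
o4: d²=4 ≤ ρ²=57; F_rep = 33·(0,2)/4² = (0.0000,4.1250)
F = F_att + ΣF_rep = (-8.0000,14.1250)
Δp = p'−p = (-0.8000,1.4125); α = Δx/Fx = (-4/5) / (-8) = 1/10
check: Δy/Fy = (113/80) / (113/8) = 1/10 ✓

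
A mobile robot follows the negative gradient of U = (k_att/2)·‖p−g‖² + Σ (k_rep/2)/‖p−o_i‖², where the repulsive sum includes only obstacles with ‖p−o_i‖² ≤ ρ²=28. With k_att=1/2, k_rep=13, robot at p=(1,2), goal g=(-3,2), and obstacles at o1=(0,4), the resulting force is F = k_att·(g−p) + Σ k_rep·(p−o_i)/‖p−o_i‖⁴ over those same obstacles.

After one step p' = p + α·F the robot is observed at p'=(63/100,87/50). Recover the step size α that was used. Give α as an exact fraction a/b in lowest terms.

α = 1/4

F_att = 1/2·(g−p) = 1/2·(-4,0) = (-2.0000,0.0000)
o1: d²=5 ≤ ρ²=28; F_rep = 13·(1,-2)/5² = (0.5200,-1.0400)
F = F_att + ΣF_rep = (-1.4800,-1.0400)
Δp = p'−p = (-0.3700,-0.2600); α = Δx/Fx = (-37/100) / (-37/25) = 1/4
check: Δy/Fy = (-13/50) / (-26/25) = 1/4 ✓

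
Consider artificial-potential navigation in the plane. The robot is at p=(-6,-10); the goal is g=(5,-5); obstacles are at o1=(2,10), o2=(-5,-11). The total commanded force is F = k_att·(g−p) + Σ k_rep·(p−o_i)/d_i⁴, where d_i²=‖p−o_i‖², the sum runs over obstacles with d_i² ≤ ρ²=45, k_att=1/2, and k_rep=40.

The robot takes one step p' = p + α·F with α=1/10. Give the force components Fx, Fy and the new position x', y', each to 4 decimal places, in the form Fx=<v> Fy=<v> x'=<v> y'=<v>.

F_att = 1/2·(g−p) = 1/2·(11,5) = (5.5000,2.5000)
o1: d²=464 > ρ²=45 → inactive
o2: d²=2 ≤ ρ²=45; F_rep = 40·(-1,1)/2² = (-10.0000,10.0000)
F = F_att + ΣF_rep = (-4.5000,12.5000)
p' = p + 1/10·F = (-6.4500,-8.7500)

Fx=-4.5000 Fy=12.5000 x'=-6.4500 y'=-8.7500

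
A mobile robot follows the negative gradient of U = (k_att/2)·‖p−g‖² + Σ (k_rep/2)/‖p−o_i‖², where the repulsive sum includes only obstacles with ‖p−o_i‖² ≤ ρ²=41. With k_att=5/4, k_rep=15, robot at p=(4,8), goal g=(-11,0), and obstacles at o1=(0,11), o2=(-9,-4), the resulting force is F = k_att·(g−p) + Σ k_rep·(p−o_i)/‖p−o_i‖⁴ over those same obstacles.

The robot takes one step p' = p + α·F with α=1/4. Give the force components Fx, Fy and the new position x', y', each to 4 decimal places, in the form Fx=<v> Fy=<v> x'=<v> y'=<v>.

Fx=-18.6540 Fy=-10.0720 x'=-0.6635 y'=5.4820

F_att = 5/4·(g−p) = 5/4·(-15,-8) = (-18.7500,-10.0000)
o1: d²=25 ≤ ρ²=41; F_rep = 15·(4,-3)/25² = (0.0960,-0.0720)
o2: d²=313 > ρ²=41 → inactive
F = F_att + ΣF_rep = (-18.6540,-10.0720)
p' = p + 1/4·F = (-0.6635,5.4820)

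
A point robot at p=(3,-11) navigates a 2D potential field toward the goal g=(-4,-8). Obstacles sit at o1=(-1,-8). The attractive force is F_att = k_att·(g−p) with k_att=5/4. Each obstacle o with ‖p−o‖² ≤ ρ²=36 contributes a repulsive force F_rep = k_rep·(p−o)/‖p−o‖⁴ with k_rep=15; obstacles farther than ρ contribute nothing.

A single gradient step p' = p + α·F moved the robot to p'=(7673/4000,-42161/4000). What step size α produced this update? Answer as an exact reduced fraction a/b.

α = 1/8

F_att = 5/4·(g−p) = 5/4·(-7,3) = (-8.7500,3.7500)
o1: d²=25 ≤ ρ²=36; F_rep = 15·(4,-3)/25² = (0.0960,-0.0720)
F = F_att + ΣF_rep = (-8.6540,3.6780)
Δp = p'−p = (-1.0817,0.4597); α = Δx/Fx = (-4327/4000) / (-4327/500) = 1/8
check: Δy/Fy = (1839/4000) / (1839/500) = 1/8 ✓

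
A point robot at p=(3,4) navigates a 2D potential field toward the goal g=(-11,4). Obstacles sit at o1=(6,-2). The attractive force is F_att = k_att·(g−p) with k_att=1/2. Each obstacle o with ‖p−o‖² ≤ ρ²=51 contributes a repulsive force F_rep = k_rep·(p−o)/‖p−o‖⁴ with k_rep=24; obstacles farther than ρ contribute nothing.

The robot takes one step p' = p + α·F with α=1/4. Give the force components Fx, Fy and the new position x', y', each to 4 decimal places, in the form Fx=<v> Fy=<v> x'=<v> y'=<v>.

Fx=-7.0356 Fy=0.0711 x'=1.2411 y'=4.0178

F_att = 1/2·(g−p) = 1/2·(-14,0) = (-7.0000,0.0000)
o1: d²=45 ≤ ρ²=51; F_rep = 24·(-3,6)/45² = (-0.0356,0.0711)
F = F_att + ΣF_rep = (-7.0356,0.0711)
p' = p + 1/4·F = (1.2411,4.0178)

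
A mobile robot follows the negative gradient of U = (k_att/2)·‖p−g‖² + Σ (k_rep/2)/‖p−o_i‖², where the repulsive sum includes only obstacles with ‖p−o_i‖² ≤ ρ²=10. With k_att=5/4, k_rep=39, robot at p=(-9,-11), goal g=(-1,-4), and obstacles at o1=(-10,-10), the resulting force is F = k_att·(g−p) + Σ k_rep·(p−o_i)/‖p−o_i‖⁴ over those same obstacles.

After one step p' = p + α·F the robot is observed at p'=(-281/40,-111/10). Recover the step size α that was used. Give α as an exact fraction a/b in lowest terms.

α = 1/10

F_att = 5/4·(g−p) = 5/4·(8,7) = (10.0000,8.7500)
o1: d²=2 ≤ ρ²=10; F_rep = 39·(1,-1)/2² = (9.7500,-9.7500)
F = F_att + ΣF_rep = (19.7500,-1.0000)
Δp = p'−p = (1.9750,-0.1000); α = Δx/Fx = (79/40) / (79/4) = 1/10
check: Δy/Fy = (-1/10) / (-1) = 1/10 ✓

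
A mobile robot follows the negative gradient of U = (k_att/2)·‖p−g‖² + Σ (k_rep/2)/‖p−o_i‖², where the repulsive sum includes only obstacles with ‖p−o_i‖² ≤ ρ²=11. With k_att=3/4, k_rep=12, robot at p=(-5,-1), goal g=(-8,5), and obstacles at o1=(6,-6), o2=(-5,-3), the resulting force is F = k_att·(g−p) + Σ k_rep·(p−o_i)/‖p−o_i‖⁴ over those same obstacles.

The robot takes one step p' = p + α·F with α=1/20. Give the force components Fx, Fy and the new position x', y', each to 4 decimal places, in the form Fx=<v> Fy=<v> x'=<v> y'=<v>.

Fx=-2.2500 Fy=6.0000 x'=-5.1125 y'=-0.7000

F_att = 3/4·(g−p) = 3/4·(-3,6) = (-2.2500,4.5000)
o1: d²=146 > ρ²=11 → inactive
o2: d²=4 ≤ ρ²=11; F_rep = 12·(0,2)/4² = (0.0000,1.5000)
F = F_att + ΣF_rep = (-2.2500,6.0000)
p' = p + 1/20·F = (-5.1125,-0.7000)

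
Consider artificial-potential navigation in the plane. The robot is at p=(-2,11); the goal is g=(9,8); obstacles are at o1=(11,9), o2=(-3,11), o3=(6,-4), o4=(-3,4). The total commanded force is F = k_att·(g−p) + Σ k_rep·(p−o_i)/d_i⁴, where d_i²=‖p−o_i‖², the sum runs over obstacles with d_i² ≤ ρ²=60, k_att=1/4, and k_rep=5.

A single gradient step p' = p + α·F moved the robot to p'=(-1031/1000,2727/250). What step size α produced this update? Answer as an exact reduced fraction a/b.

F_att = 1/4·(g−p) = 1/4·(11,-3) = (2.7500,-0.7500)
o1: d²=173 > ρ²=60 → inactive
o2: d²=1 ≤ ρ²=60; F_rep = 5·(1,0)/1² = (5.0000,0.0000)
o3: d²=289 > ρ²=60 → inactive
o4: d²=50 ≤ ρ²=60; F_rep = 5·(1,7)/50² = (0.0020,0.0140)
F = F_att + ΣF_rep = (7.7520,-0.7360)
Δp = p'−p = (0.9690,-0.0920); α = Δx/Fx = (969/1000) / (969/125) = 1/8
check: Δy/Fy = (-23/250) / (-92/125) = 1/8 ✓

α = 1/8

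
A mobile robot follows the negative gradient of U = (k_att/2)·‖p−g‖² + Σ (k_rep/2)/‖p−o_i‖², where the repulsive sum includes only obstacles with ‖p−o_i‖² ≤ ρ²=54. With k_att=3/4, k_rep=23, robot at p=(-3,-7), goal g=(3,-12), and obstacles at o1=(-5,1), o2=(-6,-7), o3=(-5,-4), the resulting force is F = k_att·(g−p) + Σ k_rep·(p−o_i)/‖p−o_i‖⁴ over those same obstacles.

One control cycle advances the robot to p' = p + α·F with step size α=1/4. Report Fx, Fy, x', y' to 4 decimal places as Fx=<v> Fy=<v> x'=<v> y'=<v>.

Fx=5.6240 Fy=-4.1583 x'=-1.5940 y'=-8.0396

F_att = 3/4·(g−p) = 3/4·(6,-5) = (4.5000,-3.7500)
o1: d²=68 > ρ²=54 → inactive
o2: d²=9 ≤ ρ²=54; F_rep = 23·(3,0)/9² = (0.8519,0.0000)
o3: d²=13 ≤ ρ²=54; F_rep = 23·(2,-3)/13² = (0.2722,-0.4083)
F = F_att + ΣF_rep = (5.6240,-4.1583)
p' = p + 1/4·F = (-1.5940,-8.0396)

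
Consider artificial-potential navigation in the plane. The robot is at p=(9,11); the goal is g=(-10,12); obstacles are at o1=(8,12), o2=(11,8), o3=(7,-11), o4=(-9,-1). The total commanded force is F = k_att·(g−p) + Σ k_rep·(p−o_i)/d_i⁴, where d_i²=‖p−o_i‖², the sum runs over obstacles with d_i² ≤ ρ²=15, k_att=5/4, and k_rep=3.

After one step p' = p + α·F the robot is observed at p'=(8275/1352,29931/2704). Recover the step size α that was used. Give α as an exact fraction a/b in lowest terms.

α = 1/8

F_att = 5/4·(g−p) = 5/4·(-19,1) = (-23.7500,1.2500)
o1: d²=2 ≤ ρ²=15; F_rep = 3·(1,-1)/2² = (0.7500,-0.7500)
o2: d²=13 ≤ ρ²=15; F_rep = 3·(-2,3)/13² = (-0.0355,0.0533)
o3: d²=488 > ρ²=15 → inactive
o4: d²=468 > ρ²=15 → inactive
F = F_att + ΣF_rep = (-23.0355,0.5533)
Δp = p'−p = (-2.8794,0.0692); α = Δx/Fx = (-3893/1352) / (-3893/169) = 1/8
check: Δy/Fy = (187/2704) / (187/338) = 1/8 ✓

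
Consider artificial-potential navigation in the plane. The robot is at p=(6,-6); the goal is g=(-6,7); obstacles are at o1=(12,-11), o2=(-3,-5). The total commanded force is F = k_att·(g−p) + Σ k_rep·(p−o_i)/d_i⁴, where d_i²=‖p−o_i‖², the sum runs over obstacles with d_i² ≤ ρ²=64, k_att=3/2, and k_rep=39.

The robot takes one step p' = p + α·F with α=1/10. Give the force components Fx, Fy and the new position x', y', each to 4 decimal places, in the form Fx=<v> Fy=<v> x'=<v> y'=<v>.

F_att = 3/2·(g−p) = 3/2·(-12,13) = (-18.0000,19.5000)
o1: d²=61 ≤ ρ²=64; F_rep = 39·(-6,5)/61² = (-0.0629,0.0524)
o2: d²=82 > ρ²=64 → inactive
F = F_att + ΣF_rep = (-18.0629,19.5524)
p' = p + 1/10·F = (4.1937,-4.0448)

Fx=-18.0629 Fy=19.5524 x'=4.1937 y'=-4.0448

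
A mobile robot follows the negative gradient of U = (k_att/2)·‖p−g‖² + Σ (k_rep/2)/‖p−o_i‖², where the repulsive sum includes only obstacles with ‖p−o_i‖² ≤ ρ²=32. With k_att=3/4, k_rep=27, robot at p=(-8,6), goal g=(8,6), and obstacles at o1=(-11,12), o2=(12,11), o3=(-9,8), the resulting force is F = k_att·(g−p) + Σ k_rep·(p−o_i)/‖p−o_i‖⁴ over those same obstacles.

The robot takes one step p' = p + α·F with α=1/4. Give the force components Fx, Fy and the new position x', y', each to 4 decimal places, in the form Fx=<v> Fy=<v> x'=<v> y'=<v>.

F_att = 3/4·(g−p) = 3/4·(16,0) = (12.0000,0.0000)
o1: d²=45 > ρ²=32 → inactive
o2: d²=425 > ρ²=32 → inactive
o3: d²=5 ≤ ρ²=32; F_rep = 27·(1,-2)/5² = (1.0800,-2.1600)
F = F_att + ΣF_rep = (13.0800,-2.1600)
p' = p + 1/4·F = (-4.7300,5.4600)

Fx=13.0800 Fy=-2.1600 x'=-4.7300 y'=5.4600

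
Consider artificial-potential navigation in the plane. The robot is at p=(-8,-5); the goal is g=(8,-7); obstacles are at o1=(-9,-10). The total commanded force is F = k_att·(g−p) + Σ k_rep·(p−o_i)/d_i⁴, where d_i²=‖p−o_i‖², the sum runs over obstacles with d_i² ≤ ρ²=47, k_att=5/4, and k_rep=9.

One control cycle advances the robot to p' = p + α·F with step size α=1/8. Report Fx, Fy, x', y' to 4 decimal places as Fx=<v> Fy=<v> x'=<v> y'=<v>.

F_att = 5/4·(g−p) = 5/4·(16,-2) = (20.0000,-2.5000)
o1: d²=26 ≤ ρ²=47; F_rep = 9·(1,5)/26² = (0.0133,0.0666)
F = F_att + ΣF_rep = (20.0133,-2.4334)
p' = p + 1/8·F = (-5.4983,-5.3042)

Fx=20.0133 Fy=-2.4334 x'=-5.4983 y'=-5.3042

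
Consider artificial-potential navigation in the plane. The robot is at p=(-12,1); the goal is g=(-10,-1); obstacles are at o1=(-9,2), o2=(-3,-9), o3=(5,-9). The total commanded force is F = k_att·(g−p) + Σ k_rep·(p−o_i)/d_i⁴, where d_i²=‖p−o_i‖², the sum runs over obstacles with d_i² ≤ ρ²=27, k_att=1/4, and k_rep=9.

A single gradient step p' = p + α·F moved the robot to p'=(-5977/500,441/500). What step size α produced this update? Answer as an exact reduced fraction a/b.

α = 1/5

F_att = 1/4·(g−p) = 1/4·(2,-2) = (0.5000,-0.5000)
o1: d²=10 ≤ ρ²=27; F_rep = 9·(-3,-1)/10² = (-0.2700,-0.0900)
o2: d²=181 > ρ²=27 → inactive
o3: d²=389 > ρ²=27 → inactive
F = F_att + ΣF_rep = (0.2300,-0.5900)
Δp = p'−p = (0.0460,-0.1180); α = Δx/Fx = (23/500) / (23/100) = 1/5
check: Δy/Fy = (-59/500) / (-59/100) = 1/5 ✓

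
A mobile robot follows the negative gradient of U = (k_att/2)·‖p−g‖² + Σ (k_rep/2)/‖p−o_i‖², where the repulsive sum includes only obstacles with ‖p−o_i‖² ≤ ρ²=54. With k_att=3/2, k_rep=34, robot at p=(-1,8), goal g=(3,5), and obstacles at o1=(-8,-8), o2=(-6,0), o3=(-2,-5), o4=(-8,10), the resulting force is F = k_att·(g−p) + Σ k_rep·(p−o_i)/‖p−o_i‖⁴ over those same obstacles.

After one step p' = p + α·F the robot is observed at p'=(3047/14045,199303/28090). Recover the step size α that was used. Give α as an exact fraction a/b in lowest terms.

α = 1/5

F_att = 3/2·(g−p) = 3/2·(4,-3) = (6.0000,-4.5000)
o1: d²=305 > ρ²=54 → inactive
o2: d²=89 > ρ²=54 → inactive
o3: d²=170 > ρ²=54 → inactive
o4: d²=53 ≤ ρ²=54; F_rep = 34·(7,-2)/53² = (0.0847,-0.0242)
F = F_att + ΣF_rep = (6.0847,-4.5242)
Δp = p'−p = (1.2169,-0.9048); α = Δx/Fx = (17092/14045) / (17092/2809) = 1/5
check: Δy/Fy = (-25417/28090) / (-25417/5618) = 1/5 ✓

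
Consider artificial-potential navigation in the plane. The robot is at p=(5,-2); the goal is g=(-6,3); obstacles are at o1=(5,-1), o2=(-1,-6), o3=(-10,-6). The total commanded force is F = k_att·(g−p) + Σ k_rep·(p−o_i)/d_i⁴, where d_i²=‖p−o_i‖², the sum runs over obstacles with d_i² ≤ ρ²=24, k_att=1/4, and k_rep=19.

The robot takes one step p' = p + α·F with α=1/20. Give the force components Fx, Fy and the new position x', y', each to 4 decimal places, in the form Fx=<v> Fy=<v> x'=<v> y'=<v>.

Fx=-2.7500 Fy=-17.7500 x'=4.8625 y'=-2.8875

F_att = 1/4·(g−p) = 1/4·(-11,5) = (-2.7500,1.2500)
o1: d²=1 ≤ ρ²=24; F_rep = 19·(0,-1)/1² = (0.0000,-19.0000)
o2: d²=52 > ρ²=24 → inactive
o3: d²=241 > ρ²=24 → inactive
F = F_att + ΣF_rep = (-2.7500,-17.7500)
p' = p + 1/20·F = (4.8625,-2.8875)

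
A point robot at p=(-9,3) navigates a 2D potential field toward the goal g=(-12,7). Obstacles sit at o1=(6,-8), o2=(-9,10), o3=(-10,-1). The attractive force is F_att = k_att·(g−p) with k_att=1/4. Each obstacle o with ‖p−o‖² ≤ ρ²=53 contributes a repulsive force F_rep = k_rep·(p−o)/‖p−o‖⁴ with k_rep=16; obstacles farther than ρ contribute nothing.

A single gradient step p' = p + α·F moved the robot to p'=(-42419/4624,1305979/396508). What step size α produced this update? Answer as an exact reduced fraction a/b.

α = 1/4

F_att = 1/4·(g−p) = 1/4·(-3,4) = (-0.7500,1.0000)
o1: d²=346 > ρ²=53 → inactive
o2: d²=49 ≤ ρ²=53; F_rep = 16·(0,-7)/49² = (0.0000,-0.0466)
o3: d²=17 ≤ ρ²=53; F_rep = 16·(1,4)/17² = (0.0554,0.2215)
F = F_att + ΣF_rep = (-0.6946,1.1748)
Δp = p'−p = (-0.1737,0.2937); α = Δx/Fx = (-803/4624) / (-803/1156) = 1/4
check: Δy/Fy = (116455/396508) / (116455/99127) = 1/4 ✓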